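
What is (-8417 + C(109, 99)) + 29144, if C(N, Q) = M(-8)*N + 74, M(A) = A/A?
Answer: 20910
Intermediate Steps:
M(A) = 1
C(N, Q) = 74 + N (C(N, Q) = 1*N + 74 = N + 74 = 74 + N)
(-8417 + C(109, 99)) + 29144 = (-8417 + (74 + 109)) + 29144 = (-8417 + 183) + 29144 = -8234 + 29144 = 20910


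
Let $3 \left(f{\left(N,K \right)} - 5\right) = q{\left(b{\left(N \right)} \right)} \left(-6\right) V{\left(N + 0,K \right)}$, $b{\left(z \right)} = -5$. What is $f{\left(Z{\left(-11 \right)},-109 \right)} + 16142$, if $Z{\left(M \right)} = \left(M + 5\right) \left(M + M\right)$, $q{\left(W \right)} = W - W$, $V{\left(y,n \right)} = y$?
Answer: $16147$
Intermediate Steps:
$q{\left(W \right)} = 0$
$Z{\left(M \right)} = 2 M \left(5 + M\right)$ ($Z{\left(M \right)} = \left(5 + M\right) 2 M = 2 M \left(5 + M\right)$)
$f{\left(N,K \right)} = 5$ ($f{\left(N,K \right)} = 5 + \frac{0 \left(-6\right) \left(N + 0\right)}{3} = 5 + \frac{0 N}{3} = 5 + \frac{1}{3} \cdot 0 = 5 + 0 = 5$)
$f{\left(Z{\left(-11 \right)},-109 \right)} + 16142 = 5 + 16142 = 16147$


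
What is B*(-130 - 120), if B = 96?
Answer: -24000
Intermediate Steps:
B*(-130 - 120) = 96*(-130 - 120) = 96*(-250) = -24000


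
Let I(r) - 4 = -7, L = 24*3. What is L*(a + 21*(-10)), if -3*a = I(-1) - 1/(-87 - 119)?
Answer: -1549956/103 ≈ -15048.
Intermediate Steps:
L = 72
I(r) = -3 (I(r) = 4 - 7 = -3)
a = 617/618 (a = -(-3 - 1/(-87 - 119))/3 = -(-3 - 1/(-206))/3 = -(-3 - 1*(-1/206))/3 = -(-3 + 1/206)/3 = -1/3*(-617/206) = 617/618 ≈ 0.99838)
L*(a + 21*(-10)) = 72*(617/618 + 21*(-10)) = 72*(617/618 - 210) = 72*(-129163/618) = -1549956/103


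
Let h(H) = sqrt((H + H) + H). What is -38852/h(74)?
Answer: -19426*sqrt(222)/111 ≈ -2607.6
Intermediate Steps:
h(H) = sqrt(3)*sqrt(H) (h(H) = sqrt(2*H + H) = sqrt(3*H) = sqrt(3)*sqrt(H))
-38852/h(74) = -38852*sqrt(222)/222 = -19426*sqrt(222)/111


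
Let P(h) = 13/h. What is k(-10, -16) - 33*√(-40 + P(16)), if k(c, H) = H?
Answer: -16 - 33*I*√627/4 ≈ -16.0 - 206.58*I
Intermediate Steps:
k(-10, -16) - 33*√(-40 + P(16)) = -16 - 33*√(-40 + 13/16) = -16 - 33*I*√627/4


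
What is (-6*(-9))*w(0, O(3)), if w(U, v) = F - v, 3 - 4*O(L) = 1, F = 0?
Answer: -27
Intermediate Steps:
O(L) = 1/2 (O(L) = 3/4 - 1/4*1 = 3/4 - 1/4 = 1/2)
w(U, v) = -v (w(U, v) = 0 - v = -v)
(-6*(-9))*w(0, O(3)) = (-6*(-9))*(-1*1/2) = 54*(-1/2) = -27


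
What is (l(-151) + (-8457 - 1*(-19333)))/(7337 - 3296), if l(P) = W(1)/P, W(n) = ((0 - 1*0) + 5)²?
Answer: 547417/203397 ≈ 2.6914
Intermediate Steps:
W(n) = 25 (W(n) = ((0 + 0) + 5)² = (0 + 5)² = 5² = 25)
l(P) = 25/P
(l(-151) + (-8457 - 1*(-19333)))/(7337 - 3296) = (25/(-151) + (-8457 - 1*(-19333)))/(7337 - 3296) = (25*(-1/151) + (-8457 + 19333))/4041 = (-25/151 + 10876)*(1/4041) = (1642251/151)*(1/4041) = 547417/203397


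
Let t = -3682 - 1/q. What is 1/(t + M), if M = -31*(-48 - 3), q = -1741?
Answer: -1741/3657840 ≈ -0.00047596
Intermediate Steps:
t = -6410361/1741 (t = -3682 - 1/(-1741) = -3682 - 1*(-1/1741) = -3682 + 1/1741 = -6410361/1741 ≈ -3682.0)
M = 1581 (M = -31*(-51) = 1581)
1/(t + M) = 1/(-6410361/1741 + 1581) = 1/(-3657840/1741) = -1741/3657840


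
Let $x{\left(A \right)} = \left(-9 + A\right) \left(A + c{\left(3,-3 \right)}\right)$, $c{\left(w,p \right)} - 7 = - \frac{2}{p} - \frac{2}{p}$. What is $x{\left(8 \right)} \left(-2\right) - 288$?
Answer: $- \frac{766}{3} \approx -255.33$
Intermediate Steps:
$c{\left(w,p \right)} = 7 - \frac{4}{p}$
$x{\left(A \right)} = \left(-9 + A\right) \left(\frac{25}{3} + A\right)$ ($x{\left(A \right)} = \left(-9 + A\right) \left(A + \left(7 - \frac{4}{-3}\right)\right) = \left(-9 + A\right) \left(A + \left(7 - - \frac{4}{3}\right)\right) = \left(-9 + A\right) \left(A + \left(7 + \frac{4}{3}\right)\right) = \left(-9 + A\right) \left(A + \frac{25}{3}\right) = \left(-9 + A\right) \left(\frac{25}{3} + A\right)$)
$x{\left(8 \right)} \left(-2\right) - 288 = \left(-75 + 8^{2} - \frac{16}{3}\right) \left(-2\right) - 288 = \left(-75 + 64 - \frac{16}{3}\right) \left(-2\right) - 288 = \left(- \frac{49}{3}\right) \left(-2\right) - 288 = \frac{98}{3} - 288 = - \frac{766}{3}$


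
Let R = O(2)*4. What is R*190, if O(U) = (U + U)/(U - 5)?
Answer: -3040/3 ≈ -1013.3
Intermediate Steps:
O(U) = 2*U/(-5 + U) (O(U) = (2*U)/(-5 + U) = 2*U/(-5 + U))
R = -16/3 (R = (2*2/(-5 + 2))*4 = (2*2/(-3))*4 = (2*2*(-⅓))*4 = -4/3*4 = -16/3 ≈ -5.3333)
R*190 = -16/3*190 = -3040/3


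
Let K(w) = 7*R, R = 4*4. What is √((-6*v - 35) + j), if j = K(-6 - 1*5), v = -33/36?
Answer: √330/2 ≈ 9.0829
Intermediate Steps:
R = 16
v = -11/12 (v = -33*1/36 = -11/12 ≈ -0.91667)
K(w) = 112 (K(w) = 7*16 = 112)
j = 112
√((-6*v - 35) + j) = √((-6*(-11/12) - 35) + 112) = √((11/2 - 35) + 112) = √(-59/2 + 112) = √(165/2) = √330/2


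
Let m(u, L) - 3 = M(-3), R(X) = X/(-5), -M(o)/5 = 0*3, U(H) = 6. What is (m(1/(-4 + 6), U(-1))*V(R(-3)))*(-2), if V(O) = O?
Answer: -18/5 ≈ -3.6000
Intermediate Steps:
M(o) = 0 (M(o) = -0*3 = -5*0 = 0)
R(X) = -X/5 (R(X) = X*(-1/5) = -X/5)
m(u, L) = 3 (m(u, L) = 3 + 0 = 3)
(m(1/(-4 + 6), U(-1))*V(R(-3)))*(-2) = (3*(-1/5*(-3)))*(-2) = (3*(3/5))*(-2) = (9/5)*(-2) = -18/5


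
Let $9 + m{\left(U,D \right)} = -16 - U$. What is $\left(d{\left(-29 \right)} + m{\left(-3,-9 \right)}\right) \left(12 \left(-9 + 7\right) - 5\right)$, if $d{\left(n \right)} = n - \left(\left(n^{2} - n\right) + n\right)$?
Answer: $25868$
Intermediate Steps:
$m{\left(U,D \right)} = -25 - U$ ($m{\left(U,D \right)} = -9 - \left(16 + U\right) = -25 - U$)
$d{\left(n \right)} = n - n^{2}$
$\left(d{\left(-29 \right)} + m{\left(-3,-9 \right)}\right) \left(12 \left(-9 + 7\right) - 5\right) = \left(- 29 \left(1 - -29\right) - 22\right) \left(12 \left(-9 + 7\right) - 5\right) = \left(- 29 \left(1 + 29\right) + \left(-25 + 3\right)\right) \left(12 \left(-2\right) - 5\right) = \left(\left(-29\right) 30 - 22\right) \left(-24 - 5\right) = \left(-870 - 22\right) \left(-29\right) = \left(-892\right) \left(-29\right) = 25868$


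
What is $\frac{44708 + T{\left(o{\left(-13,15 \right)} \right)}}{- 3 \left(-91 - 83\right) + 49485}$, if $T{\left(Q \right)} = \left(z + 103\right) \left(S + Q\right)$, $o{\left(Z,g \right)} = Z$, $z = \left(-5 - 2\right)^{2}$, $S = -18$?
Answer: $\frac{13332}{16669} \approx 0.79981$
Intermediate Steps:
$z = 49$ ($z = \left(-7\right)^{2} = 49$)
$T{\left(Q \right)} = -2736 + 152 Q$ ($T{\left(Q \right)} = \left(49 + 103\right) \left(-18 + Q\right) = 152 \left(-18 + Q\right) = -2736 + 152 Q$)
$\frac{44708 + T{\left(o{\left(-13,15 \right)} \right)}}{- 3 \left(-91 - 83\right) + 49485} = \frac{44708 + \left(-2736 + 152 \left(-13\right)\right)}{- 3 \left(-91 - 83\right) + 49485} = \frac{44708 - 4712}{\left(-3\right) \left(-174\right) + 49485} = \frac{44708 - 4712}{522 + 49485} = \frac{39996}{50007} = 39996 \cdot \frac{1}{50007} = \frac{13332}{16669}$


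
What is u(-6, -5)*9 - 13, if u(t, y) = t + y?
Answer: -112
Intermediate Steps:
u(-6, -5)*9 - 13 = (-6 - 5)*9 - 13 = -11*9 - 13 = -99 - 13 = -112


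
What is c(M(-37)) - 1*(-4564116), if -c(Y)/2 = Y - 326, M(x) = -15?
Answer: 4564798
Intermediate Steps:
c(Y) = 652 - 2*Y (c(Y) = -2*(Y - 326) = -2*(-326 + Y) = 652 - 2*Y)
c(M(-37)) - 1*(-4564116) = (652 - 2*(-15)) - 1*(-4564116) = (652 + 30) + 4564116 = 682 + 4564116 = 4564798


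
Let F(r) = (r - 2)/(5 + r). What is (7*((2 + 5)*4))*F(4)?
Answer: 392/9 ≈ 43.556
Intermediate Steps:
F(r) = (-2 + r)/(5 + r)
(7*((2 + 5)*4))*F(4) = (7*((2 + 5)*4))*((-2 + 4)/(5 + 4)) = (7*(7*4))*(2/9) = (7*28)*((⅑)*2) = 196*(2/9) = 392/9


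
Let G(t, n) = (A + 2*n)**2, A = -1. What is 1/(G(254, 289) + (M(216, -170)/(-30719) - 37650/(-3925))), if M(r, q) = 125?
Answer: 4822883/1605723857496 ≈ 3.0036e-6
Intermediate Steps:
G(t, n) = (-1 + 2*n)**2
1/(G(254, 289) + (M(216, -170)/(-30719) - 37650/(-3925))) = 1/((-1 + 2*289)**2 + (125/(-30719) - 37650/(-3925))) = 1/((-1 + 578)**2 + (125*(-1/30719) - 37650*(-1/3925))) = 1/(577**2 + (-125/30719 + 1506/157)) = 1/(332929 + 46243189/4822883) = 1/(1605723857496/4822883) = 4822883/1605723857496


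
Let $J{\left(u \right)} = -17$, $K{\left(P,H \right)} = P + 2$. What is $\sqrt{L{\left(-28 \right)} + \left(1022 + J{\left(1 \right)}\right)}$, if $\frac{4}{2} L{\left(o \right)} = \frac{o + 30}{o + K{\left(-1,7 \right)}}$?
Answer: $\frac{\sqrt{81402}}{9} \approx 31.701$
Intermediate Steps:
$K{\left(P,H \right)} = 2 + P$
$L{\left(o \right)} = \frac{30 + o}{2 \left(1 + o\right)}$ ($L{\left(o \right)} = \frac{\left(o + 30\right) \frac{1}{o + \left(2 - 1\right)}}{2} = \frac{\left(30 + o\right) \frac{1}{o + 1}}{2} = \frac{\left(30 + o\right) \frac{1}{1 + o}}{2} = \frac{\frac{1}{1 + o} \left(30 + o\right)}{2} = \frac{30 + o}{2 \left(1 + o\right)}$)
$\sqrt{L{\left(-28 \right)} + \left(1022 + J{\left(1 \right)}\right)} = \sqrt{\frac{30 - 28}{2 \left(1 - 28\right)} + \left(1022 - 17\right)} = \sqrt{\frac{1}{2} \frac{1}{-27} \cdot 2 + 1005} = \sqrt{\frac{1}{2} \left(- \frac{1}{27}\right) 2 + 1005} = \sqrt{- \frac{1}{27} + 1005} = \sqrt{\frac{27134}{27}} = \frac{\sqrt{81402}}{9}$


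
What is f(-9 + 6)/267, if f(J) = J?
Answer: -1/89 ≈ -0.011236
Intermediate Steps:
f(-9 + 6)/267 = (-9 + 6)/267 = -3*1/267 = -1/89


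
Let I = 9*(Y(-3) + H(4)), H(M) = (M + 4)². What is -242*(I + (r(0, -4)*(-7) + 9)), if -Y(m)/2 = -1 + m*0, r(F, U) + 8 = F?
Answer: -159478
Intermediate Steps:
H(M) = (4 + M)²
r(F, U) = -8 + F
Y(m) = 2 (Y(m) = -2*(-1 + m*0) = -2*(-1 + 0) = -2*(-1) = 2)
I = 594 (I = 9*(2 + (4 + 4)²) = 9*(2 + 8²) = 9*(2 + 64) = 9*66 = 594)
-242*(I + (r(0, -4)*(-7) + 9)) = -242*(594 + ((-8 + 0)*(-7) + 9)) = -242*(594 + (-8*(-7) + 9)) = -242*(594 + (56 + 9)) = -242*(594 + 65) = -242*659 = -159478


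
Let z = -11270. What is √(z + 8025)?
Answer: I*√3245 ≈ 56.965*I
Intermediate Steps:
√(z + 8025) = √(-11270 + 8025) = √(-3245) = I*√3245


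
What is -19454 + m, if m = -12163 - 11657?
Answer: -43274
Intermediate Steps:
m = -23820
-19454 + m = -19454 - 23820 = -43274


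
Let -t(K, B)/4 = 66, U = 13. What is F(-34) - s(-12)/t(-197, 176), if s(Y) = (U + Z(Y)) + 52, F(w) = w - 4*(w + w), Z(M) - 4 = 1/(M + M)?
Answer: 1509623/6336 ≈ 238.26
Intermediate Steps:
t(K, B) = -264 (t(K, B) = -4*66 = -264)
Z(M) = 4 + 1/(2*M) (Z(M) = 4 + 1/(M + M) = 4 + 1/(2*M))
F(w) = -7*w (F(w) = w - 8*w = -7*w)
s(Y) = 69 + 1/(2*Y) (s(Y) = (13 + (4 + 1/(2*Y))) + 52 = (17 + 1/(2*Y)) + 52 = 69 + 1/(2*Y))
F(-34) - s(-12)/t(-197, 176) = -7*(-34) - (69 + (1/2)/(-12))/(-264) = 238 - (69 + (1/2)*(-1/12))*(-1)/264 = 238 - (69 - 1/24)*(-1)/264 = 238 - 1655*(-1)/(24*264) = 238 - 1*(-1655/6336) = 238 + 1655/6336 = 1509623/6336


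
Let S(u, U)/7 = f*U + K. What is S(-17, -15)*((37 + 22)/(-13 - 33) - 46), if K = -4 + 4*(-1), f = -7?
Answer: -1476825/46 ≈ -32105.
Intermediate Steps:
K = -8 (K = -4 - 4 = -8)
S(u, U) = -56 - 49*U (S(u, U) = 7*(-7*U - 8) = 7*(-8 - 7*U) = -56 - 49*U)
S(-17, -15)*((37 + 22)/(-13 - 33) - 46) = (-56 - 49*(-15))*((37 + 22)/(-13 - 33) - 46) = (-56 + 735)*(59/(-46) - 46) = 679*(59*(-1/46) - 46) = 679*(-59/46 - 46) = 679*(-2175/46) = -1476825/46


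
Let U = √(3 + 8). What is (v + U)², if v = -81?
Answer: (81 - √11)² ≈ 6034.7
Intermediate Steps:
U = √11 ≈ 3.3166
(v + U)² = (-81 + √11)²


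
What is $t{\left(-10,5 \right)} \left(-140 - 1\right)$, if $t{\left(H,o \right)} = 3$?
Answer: $-423$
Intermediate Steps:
$t{\left(-10,5 \right)} \left(-140 - 1\right) = 3 \left(-140 - 1\right) = 3 \left(-141\right) = -423$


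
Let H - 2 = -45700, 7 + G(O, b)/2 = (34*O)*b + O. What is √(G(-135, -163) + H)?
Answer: 13*√8582 ≈ 1204.3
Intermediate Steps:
G(O, b) = -14 + 2*O + 68*O*b (G(O, b) = -14 + 2*((34*O)*b + O) = -14 + 2*(34*O*b + O) = -14 + 2*(O + 34*O*b) = -14 + (2*O + 68*O*b) = -14 + 2*O + 68*O*b)
H = -45698 (H = 2 - 45700 = -45698)
√(G(-135, -163) + H) = √((-14 + 2*(-135) + 68*(-135)*(-163)) - 45698) = √((-14 - 270 + 1496340) - 45698) = √(1496056 - 45698) = √1450358 = 13*√8582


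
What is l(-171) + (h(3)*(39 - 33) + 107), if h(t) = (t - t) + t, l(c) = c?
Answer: -46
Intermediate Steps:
h(t) = t (h(t) = 0 + t = t)
l(-171) + (h(3)*(39 - 33) + 107) = -171 + (3*(39 - 33) + 107) = -171 + (3*6 + 107) = -171 + (18 + 107) = -171 + 125 = -46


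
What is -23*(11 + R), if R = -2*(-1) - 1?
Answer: -276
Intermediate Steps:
R = 1 (R = 2 - 1 = 1)
-23*(11 + R) = -23*(11 + 1) = -23*12 = -276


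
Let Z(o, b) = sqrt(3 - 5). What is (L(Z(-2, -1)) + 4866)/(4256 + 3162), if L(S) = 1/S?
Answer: 2433/3709 - I*sqrt(2)/14836 ≈ 0.65597 - 9.5323e-5*I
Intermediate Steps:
Z(o, b) = I*sqrt(2) (Z(o, b) = sqrt(-2) = I*sqrt(2))
(L(Z(-2, -1)) + 4866)/(4256 + 3162) = (1/(I*sqrt(2)) + 4866)/(4256 + 3162) = (-I*sqrt(2)/2 + 4866)/7418 = (4866 - I*sqrt(2)/2)*(1/7418) = 2433/3709 - I*sqrt(2)/14836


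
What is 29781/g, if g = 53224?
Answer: 29781/53224 ≈ 0.55954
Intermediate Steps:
29781/g = 29781/53224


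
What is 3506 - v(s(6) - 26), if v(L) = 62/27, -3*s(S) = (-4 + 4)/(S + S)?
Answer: 94600/27 ≈ 3503.7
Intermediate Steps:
s(S) = 0 (s(S) = -(-4 + 4)/(3*(S + S)) = -0/(2*S) = -0*1/(2*S) = -⅓*0 = 0)
v(L) = 62/27 (v(L) = 62*(1/27) = 62/27)
3506 - v(s(6) - 26) = 3506 - 1*62/27 = 3506 - 62/27 = 94600/27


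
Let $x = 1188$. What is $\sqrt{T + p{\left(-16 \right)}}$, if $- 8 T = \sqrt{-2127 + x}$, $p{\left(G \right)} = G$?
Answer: $\frac{\sqrt{-256 - 2 i \sqrt{939}}}{4} \approx 0.47545 - 4.0282 i$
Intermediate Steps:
$T = - \frac{i \sqrt{939}}{8}$ ($T = - \frac{\sqrt{-2127 + 1188}}{8} = - \frac{\sqrt{-939}}{8} = - \frac{i \sqrt{939}}{8} \approx - 3.8304 i$)
$\sqrt{T + p{\left(-16 \right)}} = \sqrt{- \frac{i \sqrt{939}}{8} - 16} = \sqrt{-16 - \frac{i \sqrt{939}}{8}}$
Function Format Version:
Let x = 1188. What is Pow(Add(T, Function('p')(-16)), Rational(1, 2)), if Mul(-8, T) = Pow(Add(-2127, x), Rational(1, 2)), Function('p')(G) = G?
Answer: Mul(Rational(1, 4), Pow(Add(-256, Mul(-2, I, Pow(939, Rational(1, 2)))), Rational(1, 2))) ≈ Add(0.47545, Mul(-4.0282, I))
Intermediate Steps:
T = Mul(Rational(-1, 8), I, Pow(939, Rational(1, 2))) (T = Mul(Rational(-1, 8), Pow(Add(-2127, 1188), Rational(1, 2))) = Mul(Rational(-1, 8), Pow(-939, Rational(1, 2))) = Mul(Rational(-1, 8), Mul(I, Pow(939, Rational(1, 2)))) = Mul(Rational(-1, 8), I, Pow(939, Rational(1, 2))) ≈ Mul(-3.8304, I))
Pow(Add(T, Function('p')(-16)), Rational(1, 2)) = Pow(Add(Mul(Rational(-1, 8), I, Pow(939, Rational(1, 2))), -16), Rational(1, 2)) = Pow(Add(-16, Mul(Rational(-1, 8), I, Pow(939, Rational(1, 2)))), Rational(1, 2))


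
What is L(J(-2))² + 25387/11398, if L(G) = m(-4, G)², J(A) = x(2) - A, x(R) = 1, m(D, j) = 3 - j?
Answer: 25387/11398 ≈ 2.2273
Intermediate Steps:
J(A) = 1 - A
L(G) = (3 - G)²
L(J(-2))² + 25387/11398 = ((-3 + (1 - 1*(-2)))²)² + 25387/11398 = ((-3 + (1 + 2))²)² + 25387*(1/11398) = ((-3 + 3)²)² + 25387/11398 = (0²)² + 25387/11398 = 0² + 25387/11398 = 0 + 25387/11398 = 25387/11398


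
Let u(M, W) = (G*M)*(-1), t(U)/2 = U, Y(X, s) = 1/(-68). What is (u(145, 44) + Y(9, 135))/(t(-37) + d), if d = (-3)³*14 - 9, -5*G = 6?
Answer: -11831/31348 ≈ -0.37741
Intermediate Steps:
G = -6/5 (G = -⅕*6 = -6/5 ≈ -1.2000)
Y(X, s) = -1/68
t(U) = 2*U
d = -387 (d = -27*14 - 9 = -378 - 9 = -387)
u(M, W) = 6*M/5 (u(M, W) = -6*M/5*(-1) = 6*M/5)
(u(145, 44) + Y(9, 135))/(t(-37) + d) = ((6/5)*145 - 1/68)/(2*(-37) - 387) = (174 - 1/68)/(-74 - 387) = (11831/68)/(-461) = (11831/68)*(-1/461) = -11831/31348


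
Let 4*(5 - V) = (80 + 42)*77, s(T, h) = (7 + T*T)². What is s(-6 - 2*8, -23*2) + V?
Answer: 477475/2 ≈ 2.3874e+5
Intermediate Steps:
s(T, h) = (7 + T²)²
V = -4687/2 (V = 5 - (80 + 42)*77/4 = 5 - 61*77/2 = 5 - ¼*9394 = 5 - 4697/2 = -4687/2 ≈ -2343.5)
s(-6 - 2*8, -23*2) + V = (7 + (-6 - 2*8)²)² - 4687/2 = (7 + (-6 - 16)²)² - 4687/2 = (7 + (-22)²)² - 4687/2 = (7 + 484)² - 4687/2 = 491² - 4687/2 = 241081 - 4687/2 = 477475/2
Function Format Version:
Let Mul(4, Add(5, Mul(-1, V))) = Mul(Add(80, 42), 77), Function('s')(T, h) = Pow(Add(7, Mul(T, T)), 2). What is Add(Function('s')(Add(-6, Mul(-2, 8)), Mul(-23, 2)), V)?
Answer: Rational(477475, 2) ≈ 2.3874e+5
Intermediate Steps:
Function('s')(T, h) = Pow(Add(7, Pow(T, 2)), 2)
V = Rational(-4687, 2) (V = Add(5, Mul(Rational(-1, 4), Mul(Add(80, 42), 77))) = Add(5, Mul(Rational(-1, 4), Mul(122, 77))) = Add(5, Mul(Rational(-1, 4), 9394)) = Add(5, Rational(-4697, 2)) = Rational(-4687, 2) ≈ -2343.5)
Add(Function('s')(Add(-6, Mul(-2, 8)), Mul(-23, 2)), V) = Add(Pow(Add(7, Pow(Add(-6, Mul(-2, 8)), 2)), 2), Rational(-4687, 2)) = Add(Pow(Add(7, Pow(Add(-6, -16), 2)), 2), Rational(-4687, 2)) = Add(Pow(Add(7, Pow(-22, 2)), 2), Rational(-4687, 2)) = Add(Pow(Add(7, 484), 2), Rational(-4687, 2)) = Add(Pow(491, 2), Rational(-4687, 2)) = Add(241081, Rational(-4687, 2)) = Rational(477475, 2)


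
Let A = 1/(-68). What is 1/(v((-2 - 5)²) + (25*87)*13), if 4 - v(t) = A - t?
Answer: 68/1926305 ≈ 3.5301e-5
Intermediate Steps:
A = -1/68 ≈ -0.014706
v(t) = 273/68 + t (v(t) = 4 - (-1/68 - t) = 4 + (1/68 + t) = 273/68 + t)
1/(v((-2 - 5)²) + (25*87)*13) = 1/((273/68 + (-2 - 5)²) + (25*87)*13) = 1/((273/68 + (-7)²) + 2175*13) = 1/((273/68 + 49) + 28275) = 1/(3605/68 + 28275) = 1/(1926305/68) = 68/1926305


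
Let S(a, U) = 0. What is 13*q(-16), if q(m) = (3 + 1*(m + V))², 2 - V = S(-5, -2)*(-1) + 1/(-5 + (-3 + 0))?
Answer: 98397/64 ≈ 1537.5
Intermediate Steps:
V = 17/8 (V = 2 - (0*(-1) + 1/(-5 + (-3 + 0))) = 2 - (0 + 1/(-5 - 3)) = 2 - (0 + 1/(-8)) = 2 - (0 - ⅛) = 2 - 1*(-⅛) = 2 + ⅛ = 17/8 ≈ 2.1250)
q(m) = (41/8 + m)² (q(m) = (3 + 1*(m + 17/8))² = (3 + 1*(17/8 + m))² = (3 + (17/8 + m))² = (41/8 + m)²)
13*q(-16) = 13*((41 + 8*(-16))²/64) = 13*((41 - 128)²/64) = 13*((1/64)*(-87)²) = 13*((1/64)*7569) = 13*(7569/64) = 98397/64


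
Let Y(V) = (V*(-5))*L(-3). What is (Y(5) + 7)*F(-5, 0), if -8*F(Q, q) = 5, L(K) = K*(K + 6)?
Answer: -145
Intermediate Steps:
L(K) = K*(6 + K)
F(Q, q) = -5/8 (F(Q, q) = -⅛*5 = -5/8)
Y(V) = 45*V (Y(V) = (V*(-5))*(-3*(6 - 3)) = (-5*V)*(-3*3) = -5*V*(-9) = 45*V)
(Y(5) + 7)*F(-5, 0) = (45*5 + 7)*(-5/8) = (225 + 7)*(-5/8) = 232*(-5/8) = -145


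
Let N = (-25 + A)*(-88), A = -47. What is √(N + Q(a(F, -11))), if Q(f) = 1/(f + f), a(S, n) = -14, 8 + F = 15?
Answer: √1241849/14 ≈ 79.599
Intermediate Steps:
F = 7 (F = -8 + 15 = 7)
N = 6336 (N = (-25 - 47)*(-88) = -72*(-88) = 6336)
Q(f) = 1/(2*f)
√(N + Q(a(F, -11))) = √(6336 + (½)/(-14)) = √(6336 + (½)*(-1/14)) = √(6336 - 1/28) = √(177407/28) = √1241849/14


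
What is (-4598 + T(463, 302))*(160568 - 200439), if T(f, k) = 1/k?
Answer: 55364671245/302 ≈ 1.8333e+8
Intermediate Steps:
(-4598 + T(463, 302))*(160568 - 200439) = (-4598 + 1/302)*(160568 - 200439) = (-4598 + 1/302)*(-39871) = -1388595/302*(-39871) = 55364671245/302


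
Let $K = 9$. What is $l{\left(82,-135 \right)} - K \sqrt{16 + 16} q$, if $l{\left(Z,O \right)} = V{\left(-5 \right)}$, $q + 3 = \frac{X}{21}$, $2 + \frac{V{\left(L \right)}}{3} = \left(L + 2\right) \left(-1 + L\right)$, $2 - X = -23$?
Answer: $48 + \frac{456 \sqrt{2}}{7} \approx 140.13$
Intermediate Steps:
$X = 25$ ($X = 2 - -23 = 2 + 23 = 25$)
$V{\left(L \right)} = -6 + 3 \left(-1 + L\right) \left(2 + L\right)$ ($V{\left(L \right)} = -6 + 3 \left(L + 2\right) \left(-1 + L\right) = -6 + 3 \left(2 + L\right) \left(-1 + L\right) = -6 + 3 \left(-1 + L\right) \left(2 + L\right)$)
$q = - \frac{38}{21}$ ($q = -3 + \frac{25}{21} = - \frac{38}{21} \approx -1.8095$)
$l{\left(Z,O \right)} = 48$ ($l{\left(Z,O \right)} = -12 + 3 \left(-5\right) + 3 \left(-5\right)^{2} = -12 - 15 + 3 \cdot 25 = -12 - 15 + 75 = 48$)
$l{\left(82,-135 \right)} - K \sqrt{16 + 16} q = 48 - 9 \sqrt{16 + 16} \left(- \frac{38}{21}\right) = 48 - 9 \sqrt{32} \left(- \frac{38}{21}\right) = 48 - 9 \cdot 4 \sqrt{2} \left(- \frac{38}{21}\right) = 48 - 36 \sqrt{2} \left(- \frac{38}{21}\right) = 48 - - \frac{456 \sqrt{2}}{7} = 48 + \frac{456 \sqrt{2}}{7}$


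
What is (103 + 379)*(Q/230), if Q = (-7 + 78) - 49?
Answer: 5302/115 ≈ 46.104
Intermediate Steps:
Q = 22 (Q = 71 - 49 = 22)
(103 + 379)*(Q/230) = (103 + 379)*(22/230) = 482*(22*(1/230)) = 482*(11/115) = 5302/115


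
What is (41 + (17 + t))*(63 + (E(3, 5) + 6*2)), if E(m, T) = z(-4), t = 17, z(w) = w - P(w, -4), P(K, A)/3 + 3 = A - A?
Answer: 6000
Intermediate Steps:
P(K, A) = -9 (P(K, A) = -9 + 3*(A - A) = -9 + 3*0 = -9 + 0 = -9)
z(w) = 9 + w (z(w) = w - 1*(-9) = w + 9 = 9 + w)
E(m, T) = 5 (E(m, T) = 9 - 4 = 5)
(41 + (17 + t))*(63 + (E(3, 5) + 6*2)) = (41 + (17 + 17))*(63 + (5 + 6*2)) = (41 + 34)*(63 + (5 + 12)) = 75*(63 + 17) = 75*80 = 6000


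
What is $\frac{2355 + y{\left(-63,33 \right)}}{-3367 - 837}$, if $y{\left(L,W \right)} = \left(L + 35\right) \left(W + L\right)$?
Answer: $- \frac{3195}{4204} \approx -0.75999$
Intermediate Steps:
$y{\left(L,W \right)} = \left(35 + L\right) \left(L + W\right)$
$\frac{2355 + y{\left(-63,33 \right)}}{-3367 - 837} = \frac{2355 + \left(\left(-63\right)^{2} + 35 \left(-63\right) + 35 \cdot 33 - 2079\right)}{-3367 - 837} = \frac{2355 + \left(3969 - 2205 + 1155 - 2079\right)}{-4204} = \left(2355 + 840\right) \left(- \frac{1}{4204}\right) = 3195 \left(- \frac{1}{4204}\right) = - \frac{3195}{4204}$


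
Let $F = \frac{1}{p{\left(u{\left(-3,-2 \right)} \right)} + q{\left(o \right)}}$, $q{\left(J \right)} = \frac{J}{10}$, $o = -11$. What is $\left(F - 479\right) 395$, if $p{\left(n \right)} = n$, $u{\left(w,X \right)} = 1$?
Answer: $-193155$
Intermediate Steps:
$q{\left(J \right)} = \frac{J}{10}$ ($q{\left(J \right)} = J \frac{1}{10} = \frac{J}{10}$)
$F = -10$ ($F = \frac{1}{1 + \frac{1}{10} \left(-11\right)} = \frac{1}{1 - \frac{11}{10}} = \frac{1}{- \frac{1}{10}} = -10$)
$\left(F - 479\right) 395 = \left(-10 - 479\right) 395 = \left(-489\right) 395 = -193155$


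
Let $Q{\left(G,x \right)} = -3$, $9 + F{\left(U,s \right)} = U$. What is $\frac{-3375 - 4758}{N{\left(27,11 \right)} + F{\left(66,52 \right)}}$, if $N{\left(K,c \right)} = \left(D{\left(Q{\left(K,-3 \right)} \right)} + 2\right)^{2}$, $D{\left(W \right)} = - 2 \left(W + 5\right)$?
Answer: $- \frac{8133}{61} \approx -133.33$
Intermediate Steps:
$F{\left(U,s \right)} = -9 + U$
$D{\left(W \right)} = -10 - 2 W$ ($D{\left(W \right)} = - 2 \left(5 + W\right) = -10 - 2 W$)
$N{\left(K,c \right)} = 4$ ($N{\left(K,c \right)} = \left(\left(-10 - -6\right) + 2\right)^{2} = \left(\left(-10 + 6\right) + 2\right)^{2} = \left(-4 + 2\right)^{2} = \left(-2\right)^{2} = 4$)
$\frac{-3375 - 4758}{N{\left(27,11 \right)} + F{\left(66,52 \right)}} = \frac{-3375 - 4758}{4 + \left(-9 + 66\right)} = - \frac{8133}{4 + 57} = - \frac{8133}{61}$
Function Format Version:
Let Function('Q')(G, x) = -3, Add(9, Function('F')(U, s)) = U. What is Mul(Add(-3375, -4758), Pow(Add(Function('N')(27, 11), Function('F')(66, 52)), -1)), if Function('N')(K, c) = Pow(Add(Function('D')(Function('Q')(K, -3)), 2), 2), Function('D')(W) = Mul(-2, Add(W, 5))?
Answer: Rational(-8133, 61) ≈ -133.33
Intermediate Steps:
Function('F')(U, s) = Add(-9, U)
Function('D')(W) = Add(-10, Mul(-2, W)) (Function('D')(W) = Mul(-2, Add(5, W)) = Add(-10, Mul(-2, W)))
Function('N')(K, c) = 4 (Function('N')(K, c) = Pow(Add(Add(-10, Mul(-2, -3)), 2), 2) = Pow(Add(Add(-10, 6), 2), 2) = Pow(Add(-4, 2), 2) = Pow(-2, 2) = 4)
Mul(Add(-3375, -4758), Pow(Add(Function('N')(27, 11), Function('F')(66, 52)), -1)) = Mul(Add(-3375, -4758), Pow(Add(4, Add(-9, 66)), -1)) = Mul(-8133, Pow(Add(4, 57), -1)) = Mul(-8133, Pow(61, -1)) = Mul(-8133, Rational(1, 61)) = Rational(-8133, 61)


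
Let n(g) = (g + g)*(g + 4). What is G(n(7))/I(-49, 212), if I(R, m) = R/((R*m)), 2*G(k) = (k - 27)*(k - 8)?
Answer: 1965452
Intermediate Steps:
n(g) = 2*g*(4 + g) (n(g) = (2*g)*(4 + g) = 2*g*(4 + g))
G(k) = (-27 + k)*(-8 + k)/2 (G(k) = ((k - 27)*(k - 8))/2 = ((-27 + k)*(-8 + k))/2 = (-27 + k)*(-8 + k)/2)
I(R, m) = 1/m (I(R, m) = R*(1/(R*m)) = 1/m)
G(n(7))/I(-49, 212) = (108 + (2*7*(4 + 7))²/2 - 35*7*(4 + 7))/(1/212) = (108 + (2*7*11)²/2 - 35*7*11)/(1/212) = (108 + (½)*154² - 35/2*154)*212 = (108 + (½)*23716 - 2695)*212 = (108 + 11858 - 2695)*212 = 9271*212 = 1965452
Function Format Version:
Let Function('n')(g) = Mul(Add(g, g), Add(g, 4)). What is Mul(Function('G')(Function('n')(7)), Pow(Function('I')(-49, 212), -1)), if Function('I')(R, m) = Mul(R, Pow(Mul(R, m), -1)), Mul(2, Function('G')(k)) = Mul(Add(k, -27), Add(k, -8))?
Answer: 1965452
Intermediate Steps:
Function('n')(g) = Mul(2, g, Add(4, g)) (Function('n')(g) = Mul(Mul(2, g), Add(4, g)) = Mul(2, g, Add(4, g)))
Function('G')(k) = Mul(Rational(1, 2), Add(-27, k), Add(-8, k)) (Function('G')(k) = Mul(Rational(1, 2), Mul(Add(k, -27), Add(k, -8))) = Mul(Rational(1, 2), Mul(Add(-27, k), Add(-8, k))) = Mul(Rational(1, 2), Add(-27, k), Add(-8, k)))
Function('I')(R, m) = Pow(m, -1) (Function('I')(R, m) = Mul(R, Mul(Pow(R, -1), Pow(m, -1))) = Pow(m, -1))
Mul(Function('G')(Function('n')(7)), Pow(Function('I')(-49, 212), -1)) = Mul(Add(108, Mul(Rational(1, 2), Pow(Mul(2, 7, Add(4, 7)), 2)), Mul(Rational(-35, 2), Mul(2, 7, Add(4, 7)))), Pow(Pow(212, -1), -1)) = Mul(Add(108, Mul(Rational(1, 2), Pow(Mul(2, 7, 11), 2)), Mul(Rational(-35, 2), Mul(2, 7, 11))), Pow(Rational(1, 212), -1)) = Mul(Add(108, Mul(Rational(1, 2), Pow(154, 2)), Mul(Rational(-35, 2), 154)), 212) = Mul(Add(108, Mul(Rational(1, 2), 23716), -2695), 212) = Mul(Add(108, 11858, -2695), 212) = Mul(9271, 212) = 1965452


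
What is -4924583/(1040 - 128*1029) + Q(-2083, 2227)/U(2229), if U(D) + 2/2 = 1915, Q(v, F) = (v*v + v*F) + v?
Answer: -517963201/4312176 ≈ -120.12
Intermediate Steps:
Q(v, F) = v + v² + F*v (Q(v, F) = (v² + F*v) + v = v + v² + F*v)
U(D) = 1914 (U(D) = -1 + 1915 = 1914)
-4924583/(1040 - 128*1029) + Q(-2083, 2227)/U(2229) = -4924583/(1040 - 128*1029) - 2083*(1 + 2227 - 2083)/1914 = -4924583/(1040 - 131712) - 2083*145*(1/1914) = -4924583/(-130672) - 302035*1/1914 = -4924583*(-1/130672) - 10415/66 = 4924583/130672 - 10415/66 = -517963201/4312176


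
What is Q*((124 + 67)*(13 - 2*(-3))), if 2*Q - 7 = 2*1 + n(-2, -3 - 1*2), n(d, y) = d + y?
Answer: 3629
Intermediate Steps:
Q = 1 (Q = 7/2 + (2*1 + (-2 + (-3 - 1*2)))/2 = 7/2 + (2 + (-2 + (-3 - 2)))/2 = 7/2 + (2 + (-2 - 5))/2 = 7/2 + (2 - 7)/2 = 7/2 + (½)*(-5) = 7/2 - 5/2 = 1)
Q*((124 + 67)*(13 - 2*(-3))) = 1*((124 + 67)*(13 - 2*(-3))) = 1*(191*(13 + 6)) = 1*(191*19) = 1*3629 = 3629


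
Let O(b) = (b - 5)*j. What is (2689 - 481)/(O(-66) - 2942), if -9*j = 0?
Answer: -1104/1471 ≈ -0.75051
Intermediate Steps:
j = 0 (j = -⅑*0 = 0)
O(b) = 0 (O(b) = (b - 5)*0 = (-5 + b)*0 = 0)
(2689 - 481)/(O(-66) - 2942) = (2689 - 481)/(0 - 2942) = 2208/(-2942) = 2208*(-1/2942) = -1104/1471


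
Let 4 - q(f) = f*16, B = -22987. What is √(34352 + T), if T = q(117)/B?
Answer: 2*√4537928562301/22987 ≈ 185.34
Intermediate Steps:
q(f) = 4 - 16*f (q(f) = 4 - f*16 = 4 - 16*f)
T = 1868/22987 (T = (4 - 16*117)/(-22987) = (4 - 1872)*(-1/22987) = -1868*(-1/22987) = 1868/22987 ≈ 0.081263)
√(34352 + T) = √(34352 + 1868/22987) = √(789651292/22987) = 2*√4537928562301/22987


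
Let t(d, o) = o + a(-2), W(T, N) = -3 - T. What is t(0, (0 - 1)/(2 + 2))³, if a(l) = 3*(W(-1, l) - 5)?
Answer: -614125/64 ≈ -9595.7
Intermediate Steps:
a(l) = -21 (a(l) = 3*((-3 - 1*(-1)) - 5) = 3*((-3 + 1) - 5) = 3*(-2 - 5) = 3*(-7) = -21)
t(d, o) = -21 + o (t(d, o) = o - 21 = -21 + o)
t(0, (0 - 1)/(2 + 2))³ = (-21 + (0 - 1)/(2 + 2))³ = (-21 - 1/4)³ = (-21 - 1*¼)³ = (-21 - ¼)³ = (-85/4)³ = -614125/64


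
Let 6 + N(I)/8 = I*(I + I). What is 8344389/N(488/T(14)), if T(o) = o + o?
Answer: 408875061/235792 ≈ 1734.0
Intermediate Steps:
T(o) = 2*o
N(I) = -48 + 16*I² (N(I) = -48 + 8*(I*(I + I)) = -48 + 8*(I*(2*I)) = -48 + 8*(2*I²) = -48 + 16*I²)
8344389/N(488/T(14)) = 8344389/(-48 + 16*(488/((2*14)))²) = 8344389/(-48 + 16*(488/28)²) = 8344389/(-48 + 16*(488*(1/28))²) = 8344389/(-48 + 16*(122/7)²) = 8344389/(-48 + 16*(14884/49)) = 8344389/(-48 + 238144/49) = 8344389/(235792/49) = 8344389*(49/235792) = 408875061/235792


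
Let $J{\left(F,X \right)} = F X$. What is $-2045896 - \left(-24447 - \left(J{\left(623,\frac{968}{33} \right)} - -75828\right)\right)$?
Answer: $- \frac{5782039}{3} \approx -1.9273 \cdot 10^{6}$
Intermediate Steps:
$-2045896 - \left(-24447 - \left(J{\left(623,\frac{968}{33} \right)} - -75828\right)\right) = -2045896 - \left(-24447 - \left(623 \cdot \frac{968}{33} - -75828\right)\right) = -2045896 - \left(-24447 - \left(623 \cdot 968 \cdot \frac{1}{33} + 75828\right)\right) = -2045896 - \left(-24447 - \left(623 \cdot \frac{88}{3} + 75828\right)\right) = -2045896 - \left(-24447 - \left(\frac{54824}{3} + 75828\right)\right) = -2045896 - \left(-24447 - \frac{282308}{3}\right) = -2045896 - - \frac{355649}{3} = -2045896 + \frac{355649}{3} = - \frac{5782039}{3}$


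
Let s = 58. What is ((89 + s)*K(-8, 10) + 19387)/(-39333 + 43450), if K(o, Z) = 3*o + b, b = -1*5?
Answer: 15124/4117 ≈ 3.6735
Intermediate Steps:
b = -5
K(o, Z) = -5 + 3*o (K(o, Z) = 3*o - 5 = -5 + 3*o)
((89 + s)*K(-8, 10) + 19387)/(-39333 + 43450) = ((89 + 58)*(-5 + 3*(-8)) + 19387)/(-39333 + 43450) = (147*(-5 - 24) + 19387)/4117 = (147*(-29) + 19387)*(1/4117) = (-4263 + 19387)*(1/4117) = 15124*(1/4117) = 15124/4117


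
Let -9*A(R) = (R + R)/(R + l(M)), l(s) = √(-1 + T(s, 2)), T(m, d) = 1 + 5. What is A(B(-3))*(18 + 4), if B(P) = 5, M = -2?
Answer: -55/9 + 11*√5/9 ≈ -3.3781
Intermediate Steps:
T(m, d) = 6
l(s) = √5 (l(s) = √(-1 + 6) = √5)
A(R) = -2*R/(9*(R + √5)) (A(R) = -(R + R)/(9*(R + √5)) = -2*R/(9*(R + √5)))
A(B(-3))*(18 + 4) = (-2*5/(9*5 + 9*√5))*(18 + 4) = -2*5/(45 + 9*√5)*22 = -10/(45 + 9*√5)*22 = -220/(45 + 9*√5)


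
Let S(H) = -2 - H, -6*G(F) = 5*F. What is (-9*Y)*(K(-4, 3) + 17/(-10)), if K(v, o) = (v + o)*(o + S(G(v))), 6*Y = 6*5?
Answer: -57/2 ≈ -28.500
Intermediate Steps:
G(F) = -5*F/6
Y = 5 (Y = (6*5)/6 = (1/6)*30 = 5)
K(v, o) = (o + v)*(-2 + o + 5*v/6) (K(v, o) = (v + o)*(o + (-2 - (-5)*v/6)) = (o + v)*(o + (-2 + 5*v/6)) = (o + v)*(-2 + o + 5*v/6))
(-9*Y)*(K(-4, 3) + 17/(-10)) = (-9*5)*((3**2 - 2*3 - 2*(-4) + (5/6)*(-4)**2 + (11/6)*3*(-4)) + 17/(-10)) = -45*((9 - 6 + 8 + (5/6)*16 - 22) + 17*(-1/10)) = -45*((9 - 6 + 8 + 40/3 - 22) - 17/10) = -45*(7/3 - 17/10) = -45*19/30 = -57/2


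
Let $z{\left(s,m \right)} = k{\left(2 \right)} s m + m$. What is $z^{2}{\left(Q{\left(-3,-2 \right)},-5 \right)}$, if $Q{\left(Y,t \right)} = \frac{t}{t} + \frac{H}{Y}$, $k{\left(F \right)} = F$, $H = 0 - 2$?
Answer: $\frac{4225}{9} \approx 469.44$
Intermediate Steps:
$H = -2$
$Q{\left(Y,t \right)} = 1 - \frac{2}{Y}$ ($Q{\left(Y,t \right)} = \frac{t}{t} - \frac{2}{Y} = 1 - \frac{2}{Y}$)
$z{\left(s,m \right)} = m + 2 m s$ ($z{\left(s,m \right)} = 2 s m + m = 2 m s + m = m + 2 m s$)
$z^{2}{\left(Q{\left(-3,-2 \right)},-5 \right)} = \left(- 5 \left(1 + 2 \frac{-2 - 3}{-3}\right)\right)^{2} = \left(- 5 \left(1 + 2 \left(\left(- \frac{1}{3}\right) \left(-5\right)\right)\right)\right)^{2} = \left(- 5 \left(1 + 2 \cdot \frac{5}{3}\right)\right)^{2} = \left(- 5 \left(1 + \frac{10}{3}\right)\right)^{2} = \left(\left(-5\right) \frac{13}{3}\right)^{2} = \left(- \frac{65}{3}\right)^{2} = \frac{4225}{9}$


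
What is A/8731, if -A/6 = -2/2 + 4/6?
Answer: 2/8731 ≈ 0.00022907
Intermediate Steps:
A = 2 (A = -6*(-2/2 + 4/6) = -6*(-2*1/2 + 4*(1/6)) = -6*(-1 + 2/3) = -6*(-1/3) = 2)
A/8731 = 2/8731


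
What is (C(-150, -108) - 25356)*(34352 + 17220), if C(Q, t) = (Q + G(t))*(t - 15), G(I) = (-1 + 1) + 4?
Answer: -381529656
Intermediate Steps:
G(I) = 4 (G(I) = 0 + 4 = 4)
C(Q, t) = (-15 + t)*(4 + Q) (C(Q, t) = (Q + 4)*(t - 15) = (4 + Q)*(-15 + t) = (-15 + t)*(4 + Q))
(C(-150, -108) - 25356)*(34352 + 17220) = ((-60 - 15*(-150) + 4*(-108) - 150*(-108)) - 25356)*(34352 + 17220) = ((-60 + 2250 - 432 + 16200) - 25356)*51572 = (17958 - 25356)*51572 = -7398*51572 = -381529656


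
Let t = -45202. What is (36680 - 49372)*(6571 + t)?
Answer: 490304652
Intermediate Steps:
(36680 - 49372)*(6571 + t) = (36680 - 49372)*(6571 - 45202) = -12692*(-38631) = 490304652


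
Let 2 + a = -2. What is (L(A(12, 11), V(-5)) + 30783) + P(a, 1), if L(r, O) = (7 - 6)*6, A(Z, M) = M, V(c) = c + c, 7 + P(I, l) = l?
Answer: 30783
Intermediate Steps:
a = -4 (a = -2 - 2 = -4)
P(I, l) = -7 + l
V(c) = 2*c
L(r, O) = 6 (L(r, O) = 1*6 = 6)
(L(A(12, 11), V(-5)) + 30783) + P(a, 1) = (6 + 30783) + (-7 + 1) = 30789 - 6 = 30783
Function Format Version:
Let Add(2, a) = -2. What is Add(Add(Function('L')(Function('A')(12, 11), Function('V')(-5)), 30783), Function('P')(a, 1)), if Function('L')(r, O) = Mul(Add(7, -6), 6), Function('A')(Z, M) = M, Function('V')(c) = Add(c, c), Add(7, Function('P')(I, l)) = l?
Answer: 30783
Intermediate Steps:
a = -4 (a = Add(-2, -2) = -4)
Function('P')(I, l) = Add(-7, l)
Function('V')(c) = Mul(2, c)
Function('L')(r, O) = 6 (Function('L')(r, O) = Mul(1, 6) = 6)
Add(Add(Function('L')(Function('A')(12, 11), Function('V')(-5)), 30783), Function('P')(a, 1)) = Add(Add(6, 30783), Add(-7, 1)) = Add(30789, -6) = 30783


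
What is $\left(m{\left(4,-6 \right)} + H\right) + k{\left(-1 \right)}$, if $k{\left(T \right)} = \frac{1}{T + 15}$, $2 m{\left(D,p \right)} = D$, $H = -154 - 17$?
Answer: $- \frac{2365}{14} \approx -168.93$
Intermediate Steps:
$H = -171$
$m{\left(D,p \right)} = \frac{D}{2}$
$k{\left(T \right)} = \frac{1}{15 + T}$
$\left(m{\left(4,-6 \right)} + H\right) + k{\left(-1 \right)} = \left(\frac{1}{2} \cdot 4 - 171\right) + \frac{1}{15 - 1} = \left(2 - 171\right) + \frac{1}{14} = -169 + \frac{1}{14} = - \frac{2365}{14}$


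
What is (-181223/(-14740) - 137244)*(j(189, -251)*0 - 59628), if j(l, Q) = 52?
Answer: 30153810088659/3685 ≈ 8.1828e+9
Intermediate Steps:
(-181223/(-14740) - 137244)*(j(189, -251)*0 - 59628) = (-181223/(-14740) - 137244)*(52*0 - 59628) = (-181223*(-1/14740) - 137244)*(0 - 59628) = (181223/14740 - 137244)*(-59628) = -2022795337/14740*(-59628) = 30153810088659/3685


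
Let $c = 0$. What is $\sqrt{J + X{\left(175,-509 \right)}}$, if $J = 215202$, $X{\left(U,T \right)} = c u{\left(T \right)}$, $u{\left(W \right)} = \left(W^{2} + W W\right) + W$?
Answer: $\sqrt{215202} \approx 463.9$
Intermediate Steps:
$u{\left(W \right)} = W + 2 W^{2}$ ($u{\left(W \right)} = \left(W^{2} + W^{2}\right) + W = 2 W^{2} + W = W + 2 W^{2}$)
$X{\left(U,T \right)} = 0$ ($X{\left(U,T \right)} = 0 T \left(1 + 2 T\right) = 0$)
$\sqrt{J + X{\left(175,-509 \right)}} = \sqrt{215202 + 0} = \sqrt{215202}$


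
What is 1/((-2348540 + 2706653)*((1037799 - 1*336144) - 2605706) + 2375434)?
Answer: -1/681863040329 ≈ -1.4666e-12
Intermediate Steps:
1/((-2348540 + 2706653)*((1037799 - 1*336144) - 2605706) + 2375434) = 1/(358113*((1037799 - 336144) - 2605706) + 2375434) = 1/(358113*(701655 - 2605706) + 2375434) = 1/(358113*(-1904051) + 2375434) = 1/(-681865415763 + 2375434) = 1/(-681863040329) = -1/681863040329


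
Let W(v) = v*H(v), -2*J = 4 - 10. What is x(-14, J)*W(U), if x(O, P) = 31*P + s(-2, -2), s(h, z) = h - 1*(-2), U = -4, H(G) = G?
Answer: 1488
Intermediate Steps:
J = 3 (J = -(4 - 10)/2 = -1/2*(-6) = 3)
s(h, z) = 2 + h (s(h, z) = h + 2 = 2 + h)
W(v) = v**2 (W(v) = v*v = v**2)
x(O, P) = 31*P (x(O, P) = 31*P + (2 - 2) = 31*P + 0 = 31*P)
x(-14, J)*W(U) = (31*3)*(-4)**2 = 93*16 = 1488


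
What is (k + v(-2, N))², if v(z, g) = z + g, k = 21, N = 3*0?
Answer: 361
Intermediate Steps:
N = 0
v(z, g) = g + z
(k + v(-2, N))² = (21 + (0 - 2))² = (21 - 2)² = 19² = 361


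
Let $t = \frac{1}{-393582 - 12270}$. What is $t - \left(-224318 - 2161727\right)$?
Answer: $\frac{968381135339}{405852} \approx 2.386 \cdot 10^{6}$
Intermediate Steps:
$t = - \frac{1}{405852}$ ($t = \frac{1}{-405852} = - \frac{1}{405852} \approx -2.464 \cdot 10^{-6}$)
$t - \left(-224318 - 2161727\right) = - \frac{1}{405852} - \left(-224318 - 2161727\right) = - \frac{1}{405852} - -2386045 = - \frac{1}{405852} + 2386045 = \frac{968381135339}{405852}$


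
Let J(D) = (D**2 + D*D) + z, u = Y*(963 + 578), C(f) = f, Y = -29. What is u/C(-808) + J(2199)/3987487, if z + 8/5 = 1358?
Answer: 930061168651/16109447480 ≈ 57.734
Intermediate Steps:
z = 6782/5 (z = -8/5 + 1358 = 6782/5 ≈ 1356.4)
u = -44689 (u = -29*(963 + 578) = -29*1541 = -44689)
J(D) = 6782/5 + 2*D**2 (J(D) = (D**2 + D*D) + 6782/5 = (D**2 + D**2) + 6782/5 = 2*D**2 + 6782/5 = 6782/5 + 2*D**2)
u/C(-808) + J(2199)/3987487 = -44689/(-808) + (6782/5 + 2*2199**2)/3987487 = -44689*(-1/808) + (6782/5 + 2*4835601)*(1/3987487) = 44689/808 + (6782/5 + 9671202)*(1/3987487) = 44689/808 + (48362792/5)*(1/3987487) = 44689/808 + 48362792/19937435 = 930061168651/16109447480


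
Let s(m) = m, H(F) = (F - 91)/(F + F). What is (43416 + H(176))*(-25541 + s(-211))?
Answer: -49194422223/44 ≈ -1.1181e+9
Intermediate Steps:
H(F) = (-91 + F)/(2*F) (H(F) = (-91 + F)/((2*F)) = (-91 + F)*(1/(2*F)) = (-91 + F)/(2*F))
(43416 + H(176))*(-25541 + s(-211)) = (43416 + (1/2)*(-91 + 176)/176)*(-25541 - 211) = (43416 + (1/2)*(1/176)*85)*(-25752) = (43416 + 85/352)*(-25752) = (15282517/352)*(-25752) = -49194422223/44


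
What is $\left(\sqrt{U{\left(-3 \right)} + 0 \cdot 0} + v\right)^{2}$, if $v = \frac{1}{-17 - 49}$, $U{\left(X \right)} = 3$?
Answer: $\frac{13069}{4356} - \frac{\sqrt{3}}{33} \approx 2.9477$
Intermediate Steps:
$v = - \frac{1}{66}$ ($v = \frac{1}{-66} = - \frac{1}{66} \approx -0.015152$)
$\left(\sqrt{U{\left(-3 \right)} + 0 \cdot 0} + v\right)^{2} = \left(\sqrt{3 + 0 \cdot 0} - \frac{1}{66}\right)^{2} = \left(\sqrt{3 + 0} - \frac{1}{66}\right)^{2} = \left(\sqrt{3} - \frac{1}{66}\right)^{2} = \left(- \frac{1}{66} + \sqrt{3}\right)^{2}$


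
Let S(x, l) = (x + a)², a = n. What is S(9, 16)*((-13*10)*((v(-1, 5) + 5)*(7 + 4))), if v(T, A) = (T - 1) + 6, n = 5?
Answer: -2522520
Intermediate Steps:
a = 5
S(x, l) = (5 + x)² (S(x, l) = (x + 5)² = (5 + x)²)
v(T, A) = 5 + T (v(T, A) = (-1 + T) + 6 = 5 + T)
S(9, 16)*((-13*10)*((v(-1, 5) + 5)*(7 + 4))) = (5 + 9)²*((-13*10)*(((5 - 1) + 5)*(7 + 4))) = 14²*(-130*(4 + 5)*11) = 196*(-1170*11) = 196*(-130*99) = 196*(-12870) = -2522520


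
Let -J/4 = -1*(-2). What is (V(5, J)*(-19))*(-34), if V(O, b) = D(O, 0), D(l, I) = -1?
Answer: -646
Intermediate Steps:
J = -8 (J = -(-4)*(-2) = -4*2 = -8)
V(O, b) = -1
(V(5, J)*(-19))*(-34) = -1*(-19)*(-34) = 19*(-34) = -646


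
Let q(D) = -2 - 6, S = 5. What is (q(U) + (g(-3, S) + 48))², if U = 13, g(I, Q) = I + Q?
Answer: 1764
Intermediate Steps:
q(D) = -8
(q(U) + (g(-3, S) + 48))² = (-8 + ((-3 + 5) + 48))² = (-8 + (2 + 48))² = (-8 + 50)² = 42² = 1764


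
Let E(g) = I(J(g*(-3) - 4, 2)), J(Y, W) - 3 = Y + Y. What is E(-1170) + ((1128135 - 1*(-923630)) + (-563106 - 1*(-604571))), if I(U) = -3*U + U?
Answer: 2079200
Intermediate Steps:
J(Y, W) = 3 + 2*Y (J(Y, W) = 3 + (Y + Y) = 3 + 2*Y)
I(U) = -2*U
E(g) = 10 + 12*g (E(g) = -2*(3 + 2*(g*(-3) - 4)) = -2*(3 + 2*(-3*g - 4)) = -2*(3 + 2*(-4 - 3*g)) = -2*(3 + (-8 - 6*g)) = -2*(-5 - 6*g) = 10 + 12*g)
E(-1170) + ((1128135 - 1*(-923630)) + (-563106 - 1*(-604571))) = (10 + 12*(-1170)) + ((1128135 - 1*(-923630)) + (-563106 - 1*(-604571))) = (10 - 14040) + ((1128135 + 923630) + (-563106 + 604571)) = -14030 + (2051765 + 41465) = -14030 + 2093230 = 2079200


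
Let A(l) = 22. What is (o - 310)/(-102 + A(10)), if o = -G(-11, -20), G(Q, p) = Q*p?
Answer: 53/8 ≈ 6.6250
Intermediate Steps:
o = -220 (o = -(-11)*(-20) = -1*220 = -220)
(o - 310)/(-102 + A(10)) = (-220 - 310)/(-102 + 22) = -530/(-80) = -530*(-1/80) = 53/8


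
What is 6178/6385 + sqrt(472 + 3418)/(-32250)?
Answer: 6178/6385 - sqrt(3890)/32250 ≈ 0.96565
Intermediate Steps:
6178/6385 + sqrt(472 + 3418)/(-32250) = 6178*(1/6385) + sqrt(3890)*(-1/32250) = 6178/6385 - sqrt(3890)/32250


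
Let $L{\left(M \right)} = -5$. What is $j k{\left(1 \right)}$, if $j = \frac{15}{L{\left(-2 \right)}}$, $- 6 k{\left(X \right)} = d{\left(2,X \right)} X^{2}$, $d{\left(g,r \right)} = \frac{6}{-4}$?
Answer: $- \frac{3}{4} \approx -0.75$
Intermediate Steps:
$d{\left(g,r \right)} = - \frac{3}{2}$ ($d{\left(g,r \right)} = 6 \left(- \frac{1}{4}\right) = - \frac{3}{2}$)
$k{\left(X \right)} = \frac{X^{2}}{4}$ ($k{\left(X \right)} = - \frac{\left(- \frac{3}{2}\right) X^{2}}{6} = \frac{X^{2}}{4}$)
$j = -3$ ($j = \frac{15}{-5} = 15 \left(- \frac{1}{5}\right) = -3$)
$j k{\left(1 \right)} = - 3 \frac{1^{2}}{4} = - 3 \cdot \frac{1}{4} \cdot 1 = \left(-3\right) \frac{1}{4} = - \frac{3}{4}$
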